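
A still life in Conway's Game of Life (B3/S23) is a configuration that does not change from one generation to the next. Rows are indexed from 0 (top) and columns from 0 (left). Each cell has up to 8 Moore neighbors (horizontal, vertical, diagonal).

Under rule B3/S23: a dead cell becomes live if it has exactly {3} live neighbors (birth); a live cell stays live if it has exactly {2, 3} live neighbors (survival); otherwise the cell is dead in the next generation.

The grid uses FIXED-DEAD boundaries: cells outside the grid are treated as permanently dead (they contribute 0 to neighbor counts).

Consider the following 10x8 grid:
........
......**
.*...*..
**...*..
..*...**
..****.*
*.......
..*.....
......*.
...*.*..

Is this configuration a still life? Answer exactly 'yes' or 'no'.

Compute generation 1 and compare to generation 0 (given above):
Generation 1:
........
......*.
**...*..
***..*..
..*....*
.*****.*
.**.*...
........
........
........
Cell (1,7) differs: gen0=1 vs gen1=0 -> NOT a still life.

Answer: no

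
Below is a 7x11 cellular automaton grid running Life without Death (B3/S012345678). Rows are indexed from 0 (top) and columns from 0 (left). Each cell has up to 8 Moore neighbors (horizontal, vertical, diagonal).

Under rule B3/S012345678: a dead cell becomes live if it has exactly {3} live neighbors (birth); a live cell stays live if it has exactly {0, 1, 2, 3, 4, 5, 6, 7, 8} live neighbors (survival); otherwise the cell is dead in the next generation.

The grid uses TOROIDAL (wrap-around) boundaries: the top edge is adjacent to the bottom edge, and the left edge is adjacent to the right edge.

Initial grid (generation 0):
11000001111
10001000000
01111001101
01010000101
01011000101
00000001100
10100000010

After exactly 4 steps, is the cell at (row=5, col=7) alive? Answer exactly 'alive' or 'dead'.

Answer: alive

Derivation:
Simulating step by step:
Generation 0 (given above): 29 live cells
Generation 1: 34 live cells
11000001111
10001000000
01111001101
01010000101
01011000101
11110001101
10100000010
Generation 2: 36 live cells
11000001111
10001000000
01111001101
01010000101
01011000101
11111001101
10110000010
Generation 3: 39 live cells
11110001111
10001000000
01111001101
01010000101
01011000101
11111001101
10111000010
Generation 4: 40 live cells
11110001111
10001000000
01111001101
01010000101
01011000101
11111101101
10111000010

Cell (5,7) at generation 4: 1 -> alive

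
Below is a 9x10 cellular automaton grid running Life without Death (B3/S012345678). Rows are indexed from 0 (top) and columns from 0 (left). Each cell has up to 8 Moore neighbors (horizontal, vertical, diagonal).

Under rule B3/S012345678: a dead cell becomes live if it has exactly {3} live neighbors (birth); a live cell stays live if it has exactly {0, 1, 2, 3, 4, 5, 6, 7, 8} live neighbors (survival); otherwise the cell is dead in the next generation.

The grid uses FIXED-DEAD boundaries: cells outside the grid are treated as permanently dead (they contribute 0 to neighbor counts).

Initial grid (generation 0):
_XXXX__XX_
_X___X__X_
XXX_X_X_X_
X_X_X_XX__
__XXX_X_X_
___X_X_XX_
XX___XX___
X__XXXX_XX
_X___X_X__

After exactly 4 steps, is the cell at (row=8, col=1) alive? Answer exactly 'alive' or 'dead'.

Answer: alive

Derivation:
Simulating step by step:
Generation 0 (given above): 43 live cells
Generation 1: 53 live cells
_XXXX__XX_
_X___XX_XX
XXX_X_X_X_
X_X_X_XXX_
_XXXX_X_X_
_X_X_X_XX_
XXXX_XX__X
X_XXXXX_XX
_X___X_XX_
Generation 2: 63 live cells
_XXXXXXXXX
_X___XX_XX
XXX_X_X_X_
X_X_X_XXXX
XXXXX_X_XX
_X_X_X_XXX
XXXX_XX__X
X_XXXXX_XX
_XXX_X_XXX
Generation 3: 63 live cells
_XXXXXXXXX
_X___XX_XX
XXX_X_X_X_
X_X_X_XXXX
XXXXX_X_XX
_X_X_X_XXX
XXXX_XX__X
X_XXXXX_XX
_XXX_X_XXX
Generation 4: 63 live cells
_XXXXXXXXX
_X___XX_XX
XXX_X_X_X_
X_X_X_XXXX
XXXXX_X_XX
_X_X_X_XXX
XXXX_XX__X
X_XXXXX_XX
_XXX_X_XXX

Cell (8,1) at generation 4: 1 -> alive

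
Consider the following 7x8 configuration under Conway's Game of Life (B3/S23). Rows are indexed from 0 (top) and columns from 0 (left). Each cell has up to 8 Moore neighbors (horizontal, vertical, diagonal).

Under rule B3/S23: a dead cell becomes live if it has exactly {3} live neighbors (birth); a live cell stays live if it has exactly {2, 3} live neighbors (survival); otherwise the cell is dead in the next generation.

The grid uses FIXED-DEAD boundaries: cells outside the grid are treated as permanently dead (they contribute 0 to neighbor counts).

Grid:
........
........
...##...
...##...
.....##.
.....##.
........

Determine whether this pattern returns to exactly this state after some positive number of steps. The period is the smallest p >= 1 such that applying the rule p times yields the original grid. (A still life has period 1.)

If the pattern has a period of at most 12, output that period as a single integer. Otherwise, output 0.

Answer: 2

Derivation:
Simulating and comparing each generation to the original:
Gen 0 (original, given above): 8 live cells
Gen 1: 6 live cells, differs from original
Gen 2: 8 live cells, MATCHES original -> period = 2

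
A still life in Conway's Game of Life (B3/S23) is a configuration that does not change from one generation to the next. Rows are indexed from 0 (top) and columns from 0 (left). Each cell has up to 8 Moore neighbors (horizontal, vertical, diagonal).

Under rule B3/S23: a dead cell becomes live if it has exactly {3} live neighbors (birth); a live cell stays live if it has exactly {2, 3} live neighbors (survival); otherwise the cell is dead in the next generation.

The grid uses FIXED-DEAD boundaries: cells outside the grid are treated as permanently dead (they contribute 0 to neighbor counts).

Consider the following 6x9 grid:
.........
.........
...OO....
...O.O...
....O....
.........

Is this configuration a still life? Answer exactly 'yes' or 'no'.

Answer: yes

Derivation:
Compute generation 1 and compare to generation 0 (given above):
Generation 1:
.........
.........
...OO....
...O.O...
....O....
.........
The grids are IDENTICAL -> still life.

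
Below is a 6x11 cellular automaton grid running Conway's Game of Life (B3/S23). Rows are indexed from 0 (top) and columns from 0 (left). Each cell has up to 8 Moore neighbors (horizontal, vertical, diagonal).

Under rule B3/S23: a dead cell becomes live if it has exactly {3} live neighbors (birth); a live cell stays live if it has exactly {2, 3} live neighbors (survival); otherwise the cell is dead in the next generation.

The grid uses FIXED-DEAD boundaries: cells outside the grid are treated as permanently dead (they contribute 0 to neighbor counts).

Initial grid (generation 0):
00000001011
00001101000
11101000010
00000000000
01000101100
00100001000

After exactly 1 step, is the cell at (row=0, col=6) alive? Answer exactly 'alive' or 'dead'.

Simulating step by step:
Generation 0 (given above): 17 live cells
Generation 1: 22 live cells
00000010100
01011110011
01011100000
10100000100
00000011100
00000011100

Cell (0,6) at generation 1: 1 -> alive

Answer: alive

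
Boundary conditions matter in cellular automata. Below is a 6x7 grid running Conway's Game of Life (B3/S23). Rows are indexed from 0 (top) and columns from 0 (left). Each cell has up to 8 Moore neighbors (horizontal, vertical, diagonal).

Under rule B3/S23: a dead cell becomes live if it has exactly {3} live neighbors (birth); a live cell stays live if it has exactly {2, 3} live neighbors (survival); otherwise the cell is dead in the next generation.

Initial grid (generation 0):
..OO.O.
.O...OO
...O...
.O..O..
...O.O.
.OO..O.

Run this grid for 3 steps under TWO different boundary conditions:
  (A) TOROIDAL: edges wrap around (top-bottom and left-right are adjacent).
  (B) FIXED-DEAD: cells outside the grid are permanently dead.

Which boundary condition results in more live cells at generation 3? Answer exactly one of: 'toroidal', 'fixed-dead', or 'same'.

Under TOROIDAL boundary, generation 3:
O..O..O
O..O...
...O...
.....OO
.OO.OO.
....OO.
Population = 14

Under FIXED-DEAD boundary, generation 3:
...O...
..O..O.
.OO....
.OO....
.O.OO..
..OOO..
Population = 13

Comparison: toroidal=14, fixed-dead=13 -> toroidal

Answer: toroidal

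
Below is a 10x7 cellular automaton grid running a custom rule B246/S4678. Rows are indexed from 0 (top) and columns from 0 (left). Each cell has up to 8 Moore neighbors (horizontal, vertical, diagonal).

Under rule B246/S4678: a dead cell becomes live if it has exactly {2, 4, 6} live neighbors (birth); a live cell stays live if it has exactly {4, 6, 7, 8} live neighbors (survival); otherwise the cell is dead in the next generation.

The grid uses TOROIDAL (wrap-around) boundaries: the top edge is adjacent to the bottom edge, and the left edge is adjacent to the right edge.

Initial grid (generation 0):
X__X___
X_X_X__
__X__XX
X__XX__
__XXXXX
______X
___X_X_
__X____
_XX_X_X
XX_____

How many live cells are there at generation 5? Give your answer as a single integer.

Answer: 26

Derivation:
Simulating step by step:
Generation 0 (given above): 26 live cells
Generation 1: 28 live cells
____X__
_X_X__X
_X__X__
__X__X_
_X_XXX_
X__X___
__X_X_X
X__X__X
XX___X_
XXX_XX_
Generation 2: 27 live cells
XXXX_X_
_______
__X___X
X__X__X
X_X_X__
__XX_X_
X__X___
XX___XX
__X_X_X
_X____X
Generation 3: 28 live cells
____X__
_XX_XX_
_X_X_X_
_X__X__
_X____X
XX_XX__
_XX_X__
X_____X
XX_X__X
_X_X_X_
Generation 4: 28 live cells
X_XXXXX
X__XX_X
______X
X_XX__X
__X____
XX____X
_X_X___
__X_X__
__X___X
X_X_X__
Generation 5: 26 live cells
X__X___
X__XXX_
___X_XX
_____X_
_____XX
__XX___
X_X_XXX
X__X_X_
XX__X__
___X___
Population at generation 5: 26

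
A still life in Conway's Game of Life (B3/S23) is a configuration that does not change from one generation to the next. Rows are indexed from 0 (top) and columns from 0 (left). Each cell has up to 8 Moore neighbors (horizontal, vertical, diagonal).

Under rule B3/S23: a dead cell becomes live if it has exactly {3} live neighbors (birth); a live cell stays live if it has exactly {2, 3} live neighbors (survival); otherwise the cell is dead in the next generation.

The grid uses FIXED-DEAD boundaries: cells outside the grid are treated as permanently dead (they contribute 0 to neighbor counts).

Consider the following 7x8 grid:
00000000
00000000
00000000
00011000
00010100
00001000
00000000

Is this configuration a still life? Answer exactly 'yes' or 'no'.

Answer: yes

Derivation:
Compute generation 1 and compare to generation 0 (given above):
Generation 1:
00000000
00000000
00000000
00011000
00010100
00001000
00000000
The grids are IDENTICAL -> still life.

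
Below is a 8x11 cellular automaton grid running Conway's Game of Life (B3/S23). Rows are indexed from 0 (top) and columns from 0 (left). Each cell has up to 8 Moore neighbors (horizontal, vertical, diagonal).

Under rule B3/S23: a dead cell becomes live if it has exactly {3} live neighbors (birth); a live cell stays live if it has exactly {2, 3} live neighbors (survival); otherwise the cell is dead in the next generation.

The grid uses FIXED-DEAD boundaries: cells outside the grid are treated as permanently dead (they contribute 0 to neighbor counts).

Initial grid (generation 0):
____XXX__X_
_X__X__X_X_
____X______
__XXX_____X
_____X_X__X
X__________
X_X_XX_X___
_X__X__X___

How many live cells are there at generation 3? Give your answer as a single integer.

Answer: 15

Derivation:
Simulating step by step:
Generation 0 (given above): 25 live cells
Generation 1: 29 live cells
____XXX_X__
___XX_X_X__
__X_XX_____
___XXX_____
___XX______
_X__XX_____
X__XXXX____
_X_XXXX____
Generation 2: 15 live cells
___XX_X____
______X____
__X___X____
__X________
__X________
__X___X____
XX_________
__XX__X____
Generation 3: 15 live cells
_____X_____
___X__XX___
___________
_XXX_______
_XXX_______
__X________
_X_X_______
_XX________
Population at generation 3: 15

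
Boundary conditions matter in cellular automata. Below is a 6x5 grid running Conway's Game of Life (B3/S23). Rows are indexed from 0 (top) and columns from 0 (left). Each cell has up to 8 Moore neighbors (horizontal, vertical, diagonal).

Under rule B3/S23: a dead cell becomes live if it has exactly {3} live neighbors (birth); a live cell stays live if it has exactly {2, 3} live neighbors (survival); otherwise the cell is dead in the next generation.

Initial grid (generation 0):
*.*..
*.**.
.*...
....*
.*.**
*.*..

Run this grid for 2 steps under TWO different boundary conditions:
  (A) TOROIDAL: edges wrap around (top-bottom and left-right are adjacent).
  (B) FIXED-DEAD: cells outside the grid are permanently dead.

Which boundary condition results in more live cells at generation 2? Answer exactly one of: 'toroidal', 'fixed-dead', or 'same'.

Under TOROIDAL boundary, generation 2:
*.*..
.....
.....
.....
.....
*....
Population = 3

Under FIXED-DEAD boundary, generation 2:
.***.
....*
.....
.....
.....
.*..*
Population = 6

Comparison: toroidal=3, fixed-dead=6 -> fixed-dead

Answer: fixed-dead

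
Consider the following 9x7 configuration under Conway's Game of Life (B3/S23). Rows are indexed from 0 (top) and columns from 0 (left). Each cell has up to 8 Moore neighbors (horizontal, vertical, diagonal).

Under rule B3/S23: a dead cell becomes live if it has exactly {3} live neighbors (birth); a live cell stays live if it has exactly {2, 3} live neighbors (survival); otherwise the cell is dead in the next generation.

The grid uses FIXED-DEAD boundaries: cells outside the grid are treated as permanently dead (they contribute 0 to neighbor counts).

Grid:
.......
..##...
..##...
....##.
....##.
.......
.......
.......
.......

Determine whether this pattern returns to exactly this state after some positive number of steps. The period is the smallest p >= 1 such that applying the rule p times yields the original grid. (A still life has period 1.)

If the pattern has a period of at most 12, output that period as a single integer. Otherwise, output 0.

Simulating and comparing each generation to the original:
Gen 0 (original, given above): 8 live cells
Gen 1: 6 live cells, differs from original
Gen 2: 8 live cells, MATCHES original -> period = 2

Answer: 2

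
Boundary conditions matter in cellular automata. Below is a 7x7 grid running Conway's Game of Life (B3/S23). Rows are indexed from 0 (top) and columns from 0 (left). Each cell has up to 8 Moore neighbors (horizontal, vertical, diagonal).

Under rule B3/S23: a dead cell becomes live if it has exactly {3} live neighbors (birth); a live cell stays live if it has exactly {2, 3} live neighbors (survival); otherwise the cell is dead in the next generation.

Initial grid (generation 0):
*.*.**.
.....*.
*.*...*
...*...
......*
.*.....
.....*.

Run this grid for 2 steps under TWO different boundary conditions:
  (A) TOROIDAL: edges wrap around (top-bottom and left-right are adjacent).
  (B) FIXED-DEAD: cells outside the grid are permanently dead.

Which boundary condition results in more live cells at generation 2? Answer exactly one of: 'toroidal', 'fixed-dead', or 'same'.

Answer: toroidal

Derivation:
Under TOROIDAL boundary, generation 2:
*......
...*...
....*..
*.....*
.......
.....*.
....*.*
Population = 8

Under FIXED-DEAD boundary, generation 2:
...*..*
...*..*
....**.
.......
.......
.......
.......
Population = 6

Comparison: toroidal=8, fixed-dead=6 -> toroidal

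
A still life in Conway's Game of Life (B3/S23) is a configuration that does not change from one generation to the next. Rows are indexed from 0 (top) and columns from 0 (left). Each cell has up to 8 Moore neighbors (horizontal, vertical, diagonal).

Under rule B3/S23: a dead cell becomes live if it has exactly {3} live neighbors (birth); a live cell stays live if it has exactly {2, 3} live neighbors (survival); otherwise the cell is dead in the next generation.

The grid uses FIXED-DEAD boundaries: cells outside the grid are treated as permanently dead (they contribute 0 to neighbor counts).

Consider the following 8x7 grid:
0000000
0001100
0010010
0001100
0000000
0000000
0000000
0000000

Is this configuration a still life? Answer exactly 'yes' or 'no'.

Compute generation 1 and compare to generation 0 (given above):
Generation 1:
0000000
0001100
0010010
0001100
0000000
0000000
0000000
0000000
The grids are IDENTICAL -> still life.

Answer: yes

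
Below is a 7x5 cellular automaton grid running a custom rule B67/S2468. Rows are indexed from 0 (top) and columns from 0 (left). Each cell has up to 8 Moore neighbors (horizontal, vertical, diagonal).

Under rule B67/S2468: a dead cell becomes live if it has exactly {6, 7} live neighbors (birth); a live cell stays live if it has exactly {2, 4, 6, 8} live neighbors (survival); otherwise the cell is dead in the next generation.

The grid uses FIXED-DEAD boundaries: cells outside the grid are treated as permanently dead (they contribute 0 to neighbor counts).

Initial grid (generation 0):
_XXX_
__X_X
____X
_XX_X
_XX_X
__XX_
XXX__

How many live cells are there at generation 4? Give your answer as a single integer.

Answer: 0

Derivation:
Simulating step by step:
Generation 0 (given above): 17 live cells
Generation 1: 9 live cells
_X___
____X
____X
____X
_X_XX
_X_X_
_____
Generation 2: 2 live cells
_____
_____
____X
_____
_____
___X_
_____
Generation 3: 0 live cells
_____
_____
_____
_____
_____
_____
_____
Generation 4: 0 live cells
_____
_____
_____
_____
_____
_____
_____
Population at generation 4: 0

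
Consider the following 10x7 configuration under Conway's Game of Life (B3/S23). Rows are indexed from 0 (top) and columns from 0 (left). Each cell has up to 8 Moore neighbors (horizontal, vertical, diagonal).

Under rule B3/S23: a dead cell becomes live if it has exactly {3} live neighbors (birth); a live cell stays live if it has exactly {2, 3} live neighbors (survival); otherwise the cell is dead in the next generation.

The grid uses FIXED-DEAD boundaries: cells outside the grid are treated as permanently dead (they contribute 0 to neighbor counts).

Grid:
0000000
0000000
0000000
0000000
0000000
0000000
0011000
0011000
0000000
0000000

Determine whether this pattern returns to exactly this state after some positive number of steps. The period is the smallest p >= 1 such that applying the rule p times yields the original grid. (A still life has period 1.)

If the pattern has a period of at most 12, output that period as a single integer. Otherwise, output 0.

Simulating and comparing each generation to the original:
Gen 0 (original, given above): 4 live cells
Gen 1: 4 live cells, MATCHES original -> period = 1

Answer: 1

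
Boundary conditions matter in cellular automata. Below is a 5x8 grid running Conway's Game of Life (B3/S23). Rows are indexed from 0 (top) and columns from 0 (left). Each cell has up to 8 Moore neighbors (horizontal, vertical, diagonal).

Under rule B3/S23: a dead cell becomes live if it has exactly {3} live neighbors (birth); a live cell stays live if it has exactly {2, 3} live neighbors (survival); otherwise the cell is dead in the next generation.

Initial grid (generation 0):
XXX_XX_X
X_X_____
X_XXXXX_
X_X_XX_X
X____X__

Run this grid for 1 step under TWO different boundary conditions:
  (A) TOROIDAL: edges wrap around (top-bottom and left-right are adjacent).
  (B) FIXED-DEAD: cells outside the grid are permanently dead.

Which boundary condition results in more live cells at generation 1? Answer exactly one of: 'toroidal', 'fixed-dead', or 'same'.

Answer: fixed-dead

Derivation:
Under TOROIDAL boundary, generation 1:
__XXXXXX
________
X_X___X_
X_X_____
__X_____
Population = 12

Under FIXED-DEAD boundary, generation 1:
X_XX____
X_______
X_X___X_
X_X_____
_X__XXX_
Population = 13

Comparison: toroidal=12, fixed-dead=13 -> fixed-dead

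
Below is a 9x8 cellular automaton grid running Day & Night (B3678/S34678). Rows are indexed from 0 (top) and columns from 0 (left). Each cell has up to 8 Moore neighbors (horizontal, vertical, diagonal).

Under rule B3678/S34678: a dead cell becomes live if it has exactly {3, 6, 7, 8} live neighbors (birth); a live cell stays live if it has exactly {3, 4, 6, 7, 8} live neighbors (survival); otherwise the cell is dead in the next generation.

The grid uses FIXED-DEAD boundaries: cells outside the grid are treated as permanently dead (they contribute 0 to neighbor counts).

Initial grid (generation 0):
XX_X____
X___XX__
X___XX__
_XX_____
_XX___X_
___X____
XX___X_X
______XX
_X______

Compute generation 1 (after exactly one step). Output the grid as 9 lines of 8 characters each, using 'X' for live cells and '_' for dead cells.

Answer: ____X___
X__XXX__
___XXX__
XXXX_X__
_XXX____
X_____X_
________
XX____X_
________

Derivation:
Simulating step by step:
Generation 0 (given above): 22 live cells
Generation 1: 21 live cells
(generation 1 grid is the final answer)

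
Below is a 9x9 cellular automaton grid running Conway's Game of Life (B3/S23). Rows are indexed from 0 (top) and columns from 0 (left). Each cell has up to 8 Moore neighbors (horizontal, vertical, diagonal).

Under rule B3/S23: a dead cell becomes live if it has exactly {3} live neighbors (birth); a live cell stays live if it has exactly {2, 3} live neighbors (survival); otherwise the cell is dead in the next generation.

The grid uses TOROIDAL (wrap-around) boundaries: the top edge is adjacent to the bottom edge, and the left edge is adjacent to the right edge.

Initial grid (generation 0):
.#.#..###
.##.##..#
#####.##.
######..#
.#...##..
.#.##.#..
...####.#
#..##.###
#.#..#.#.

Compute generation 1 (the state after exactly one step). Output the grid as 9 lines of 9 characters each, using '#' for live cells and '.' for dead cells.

Simulating step by step:
Generation 0 (given above): 46 live cells
Generation 1: 14 live cells
(generation 1 grid is the final answer)

Answer: ...#.....
.........
......##.
........#
......##.
#..#.....
........#
###......
..#..#...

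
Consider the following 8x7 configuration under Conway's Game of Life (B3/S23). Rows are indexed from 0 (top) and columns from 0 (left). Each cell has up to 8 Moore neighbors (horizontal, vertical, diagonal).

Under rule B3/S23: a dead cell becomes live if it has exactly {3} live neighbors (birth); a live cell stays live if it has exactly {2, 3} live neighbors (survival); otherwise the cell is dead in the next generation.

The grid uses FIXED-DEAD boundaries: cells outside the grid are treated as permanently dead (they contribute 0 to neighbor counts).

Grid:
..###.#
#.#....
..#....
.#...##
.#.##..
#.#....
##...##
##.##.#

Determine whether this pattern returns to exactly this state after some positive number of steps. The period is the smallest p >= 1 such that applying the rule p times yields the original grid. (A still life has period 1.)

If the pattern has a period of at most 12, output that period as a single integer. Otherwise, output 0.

Simulating and comparing each generation to the original:
Gen 0 (original, given above): 24 live cells
Gen 1: 28 live cells, differs from original
Gen 2: 18 live cells, differs from original
Gen 3: 14 live cells, differs from original
Gen 4: 9 live cells, differs from original
Gen 5: 9 live cells, differs from original
Gen 6: 7 live cells, differs from original
Gen 7: 9 live cells, differs from original
Gen 8: 6 live cells, differs from original
Gen 9: 6 live cells, differs from original
Gen 10: 5 live cells, differs from original
Gen 11: 3 live cells, differs from original
Gen 12: 2 live cells, differs from original
No period found within 12 steps.

Answer: 0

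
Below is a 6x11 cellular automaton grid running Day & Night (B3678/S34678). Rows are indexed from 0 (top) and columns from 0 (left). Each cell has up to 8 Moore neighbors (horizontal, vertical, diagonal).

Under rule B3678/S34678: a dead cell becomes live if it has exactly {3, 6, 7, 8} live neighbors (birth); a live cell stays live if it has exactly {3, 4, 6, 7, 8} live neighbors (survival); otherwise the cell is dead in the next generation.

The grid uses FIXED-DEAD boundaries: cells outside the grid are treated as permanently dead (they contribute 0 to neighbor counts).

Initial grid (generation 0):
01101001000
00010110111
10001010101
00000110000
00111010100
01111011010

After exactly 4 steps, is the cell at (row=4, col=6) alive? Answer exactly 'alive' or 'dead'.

Answer: alive

Derivation:
Simulating step by step:
Generation 0 (given above): 29 live cells
Generation 1: 26 live cells
00010110110
01110110110
00001110000
00000010010
01101110000
00101001100
Generation 2: 25 live cells
00000110110
00111100110
00111010110
00010111000
00000110100
01000010000
Generation 3: 21 live cells
00010101110
00100000001
00111110110
00110000010
00001100000
00000101000
Generation 4: 15 live cells
00000000000
00100000000
01101000011
00101010100
00011010000
00001010000

Cell (4,6) at generation 4: 1 -> alive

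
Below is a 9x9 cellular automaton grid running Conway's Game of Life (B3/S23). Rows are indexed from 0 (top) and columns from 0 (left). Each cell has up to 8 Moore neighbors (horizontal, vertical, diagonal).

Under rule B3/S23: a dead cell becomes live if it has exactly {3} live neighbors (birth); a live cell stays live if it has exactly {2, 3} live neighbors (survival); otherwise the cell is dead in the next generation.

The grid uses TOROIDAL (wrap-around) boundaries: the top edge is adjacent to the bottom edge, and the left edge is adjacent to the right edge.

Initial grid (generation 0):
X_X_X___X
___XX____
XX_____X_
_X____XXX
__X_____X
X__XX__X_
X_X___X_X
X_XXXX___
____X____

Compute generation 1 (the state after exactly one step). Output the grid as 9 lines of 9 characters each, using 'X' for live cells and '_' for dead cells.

Answer: ____XX___
__XXX____
XXX___XX_
_XX___X__
_XXX__X__
X_XX___X_
X_X___XX_
X_X_XX__X
X_X_____X

Derivation:
Simulating step by step:
Generation 0 (given above): 29 live cells
Generation 1: 33 live cells
(generation 1 grid is the final answer)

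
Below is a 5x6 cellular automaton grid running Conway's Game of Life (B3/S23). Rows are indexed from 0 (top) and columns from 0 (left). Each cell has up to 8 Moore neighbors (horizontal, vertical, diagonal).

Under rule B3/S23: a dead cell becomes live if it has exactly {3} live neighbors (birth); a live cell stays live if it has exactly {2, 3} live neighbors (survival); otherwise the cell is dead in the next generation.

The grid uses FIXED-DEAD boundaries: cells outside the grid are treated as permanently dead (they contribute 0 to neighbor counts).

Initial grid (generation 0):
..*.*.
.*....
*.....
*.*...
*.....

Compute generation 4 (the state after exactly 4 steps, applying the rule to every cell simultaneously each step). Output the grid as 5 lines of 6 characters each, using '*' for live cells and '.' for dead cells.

Simulating step by step:
Generation 0 (given above): 7 live cells
Generation 1: 4 live cells
......
.*....
*.....
*.....
.*....
Generation 2: 4 live cells
......
......
**....
**....
......
Generation 3: 4 live cells
......
......
**....
**....
......
Generation 4: 4 live cells
(generation 4 grid is the final answer)

Answer: ......
......
**....
**....
......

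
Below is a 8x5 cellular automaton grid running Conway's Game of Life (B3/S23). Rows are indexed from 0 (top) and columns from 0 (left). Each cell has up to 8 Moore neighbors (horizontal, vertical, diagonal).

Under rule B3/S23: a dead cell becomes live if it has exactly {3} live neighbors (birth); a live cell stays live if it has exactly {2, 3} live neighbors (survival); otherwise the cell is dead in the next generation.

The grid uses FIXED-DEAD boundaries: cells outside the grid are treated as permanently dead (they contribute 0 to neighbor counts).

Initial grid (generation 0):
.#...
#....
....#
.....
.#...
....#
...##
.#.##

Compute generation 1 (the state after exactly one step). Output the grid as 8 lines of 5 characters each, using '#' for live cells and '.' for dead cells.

Simulating step by step:
Generation 0 (given above): 10 live cells
Generation 1: 6 live cells
(generation 1 grid is the final answer)

Answer: .....
.....
.....
.....
.....
...##
..#..
..###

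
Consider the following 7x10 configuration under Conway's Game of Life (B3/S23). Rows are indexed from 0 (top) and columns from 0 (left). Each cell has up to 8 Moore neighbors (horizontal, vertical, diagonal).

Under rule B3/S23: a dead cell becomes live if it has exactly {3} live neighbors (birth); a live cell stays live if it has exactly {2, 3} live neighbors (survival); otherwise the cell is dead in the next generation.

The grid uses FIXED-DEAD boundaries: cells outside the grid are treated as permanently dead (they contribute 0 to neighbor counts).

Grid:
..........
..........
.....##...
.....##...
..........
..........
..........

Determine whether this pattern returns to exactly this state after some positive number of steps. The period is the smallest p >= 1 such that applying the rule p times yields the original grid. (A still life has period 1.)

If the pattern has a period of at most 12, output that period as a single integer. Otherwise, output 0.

Answer: 1

Derivation:
Simulating and comparing each generation to the original:
Gen 0 (original, given above): 4 live cells
Gen 1: 4 live cells, MATCHES original -> period = 1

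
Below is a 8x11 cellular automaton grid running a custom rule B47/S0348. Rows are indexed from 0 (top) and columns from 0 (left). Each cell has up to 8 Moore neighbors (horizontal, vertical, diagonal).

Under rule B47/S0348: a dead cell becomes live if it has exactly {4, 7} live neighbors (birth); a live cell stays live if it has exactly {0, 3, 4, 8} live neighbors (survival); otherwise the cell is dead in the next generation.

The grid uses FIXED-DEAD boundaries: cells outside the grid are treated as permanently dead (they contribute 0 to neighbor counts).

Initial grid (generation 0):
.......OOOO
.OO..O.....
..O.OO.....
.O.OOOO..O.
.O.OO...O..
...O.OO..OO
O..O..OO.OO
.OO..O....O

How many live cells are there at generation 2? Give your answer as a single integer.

Answer: 18

Derivation:
Simulating step by step:
Generation 0 (given above): 35 live cells
Generation 1: 20 live cells
...........
...........
.OO...O....
...........
...O..O..O.
..OO.OOOOOO
..O.OOO..OO
...........
Generation 2: 18 live cells
...........
...........
......O....
...........
......OOOO.
..OO...OO.O
...OOOOOOOO
...........
Population at generation 2: 18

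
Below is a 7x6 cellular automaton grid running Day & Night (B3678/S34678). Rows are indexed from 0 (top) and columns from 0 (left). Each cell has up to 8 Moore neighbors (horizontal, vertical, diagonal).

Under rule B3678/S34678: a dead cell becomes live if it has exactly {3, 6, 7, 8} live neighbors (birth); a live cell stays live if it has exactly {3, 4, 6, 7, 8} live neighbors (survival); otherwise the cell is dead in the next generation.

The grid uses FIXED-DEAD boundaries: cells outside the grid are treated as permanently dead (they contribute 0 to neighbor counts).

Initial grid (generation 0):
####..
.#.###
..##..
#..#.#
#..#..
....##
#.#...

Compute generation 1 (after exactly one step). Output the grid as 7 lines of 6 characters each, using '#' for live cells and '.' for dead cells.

Answer: .###..
###.#.
.#####
.#.#..
.....#
.#.#..
......

Derivation:
Simulating step by step:
Generation 0 (given above): 19 live cells
Generation 1: 17 live cells
(generation 1 grid is the final answer)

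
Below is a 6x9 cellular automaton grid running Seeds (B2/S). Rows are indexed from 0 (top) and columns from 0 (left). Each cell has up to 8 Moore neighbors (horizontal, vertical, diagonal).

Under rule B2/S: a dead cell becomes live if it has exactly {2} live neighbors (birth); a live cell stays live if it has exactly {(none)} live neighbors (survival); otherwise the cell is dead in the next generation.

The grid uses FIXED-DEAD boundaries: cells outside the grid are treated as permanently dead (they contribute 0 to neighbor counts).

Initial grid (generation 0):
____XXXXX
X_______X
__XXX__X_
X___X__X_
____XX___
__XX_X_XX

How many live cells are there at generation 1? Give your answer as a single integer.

Answer: 10

Derivation:
Simulating step by step:
Generation 0 (given above): 21 live cells
Generation 1: 10 live cells
_________
_XX______
X____XX__
_XX_____X
_XX______
_________
Population at generation 1: 10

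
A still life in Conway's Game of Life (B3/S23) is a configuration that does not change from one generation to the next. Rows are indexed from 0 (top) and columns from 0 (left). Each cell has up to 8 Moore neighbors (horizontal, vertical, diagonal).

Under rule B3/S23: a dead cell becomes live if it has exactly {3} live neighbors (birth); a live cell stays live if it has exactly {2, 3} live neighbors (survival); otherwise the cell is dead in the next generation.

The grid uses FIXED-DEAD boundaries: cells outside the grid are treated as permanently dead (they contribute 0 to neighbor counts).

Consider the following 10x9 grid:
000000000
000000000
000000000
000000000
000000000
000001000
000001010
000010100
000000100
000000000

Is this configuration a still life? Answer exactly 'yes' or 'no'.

Answer: no

Derivation:
Compute generation 1 and compare to generation 0 (given above):
Generation 1:
000000000
000000000
000000000
000000000
000000000
000000100
000011000
000000110
000001000
000000000
Cell (5,5) differs: gen0=1 vs gen1=0 -> NOT a still life.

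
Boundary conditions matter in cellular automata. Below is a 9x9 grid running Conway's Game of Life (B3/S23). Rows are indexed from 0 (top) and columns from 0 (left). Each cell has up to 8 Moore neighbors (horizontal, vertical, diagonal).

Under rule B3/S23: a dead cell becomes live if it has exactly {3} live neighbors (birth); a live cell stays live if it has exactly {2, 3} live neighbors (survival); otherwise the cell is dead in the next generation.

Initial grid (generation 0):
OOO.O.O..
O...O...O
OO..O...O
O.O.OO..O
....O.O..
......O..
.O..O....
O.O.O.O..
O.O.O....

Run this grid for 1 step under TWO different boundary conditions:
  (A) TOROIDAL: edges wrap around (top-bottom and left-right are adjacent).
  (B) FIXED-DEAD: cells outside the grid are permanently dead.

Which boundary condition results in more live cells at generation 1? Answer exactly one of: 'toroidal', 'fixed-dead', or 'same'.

Under TOROIDAL boundary, generation 1:
..O.O....
..O.O..O.
....O..O.
....O..OO
...OO.OO.
.........
.O.O.....
O.O.O....
O.O.O...O
Population = 23

Under FIXED-DEAD boundary, generation 1:
OO.O.O...
..O.O..O.
O...O..OO
O...O..O.
...OO.OO.
.........
.O.O.....
O.O.O....
.....O...
Population = 24

Comparison: toroidal=23, fixed-dead=24 -> fixed-dead

Answer: fixed-dead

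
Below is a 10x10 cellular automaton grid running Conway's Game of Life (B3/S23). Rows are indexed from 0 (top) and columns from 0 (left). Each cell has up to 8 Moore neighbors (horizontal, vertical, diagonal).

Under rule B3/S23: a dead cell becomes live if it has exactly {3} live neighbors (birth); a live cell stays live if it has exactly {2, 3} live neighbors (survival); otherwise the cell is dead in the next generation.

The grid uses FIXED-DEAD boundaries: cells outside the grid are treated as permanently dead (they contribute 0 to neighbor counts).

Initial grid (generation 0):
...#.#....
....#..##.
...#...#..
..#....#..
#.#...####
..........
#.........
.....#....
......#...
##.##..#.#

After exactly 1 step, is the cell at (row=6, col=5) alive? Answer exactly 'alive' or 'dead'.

Simulating step by step:
Generation 0 (given above): 24 live cells
Generation 1: 22 live cells
....#.....
...##.###.
...#..##..
.###......
.#....###.
.#.....##.
..........
..........
....###...
..........

Cell (6,5) at generation 1: 0 -> dead

Answer: dead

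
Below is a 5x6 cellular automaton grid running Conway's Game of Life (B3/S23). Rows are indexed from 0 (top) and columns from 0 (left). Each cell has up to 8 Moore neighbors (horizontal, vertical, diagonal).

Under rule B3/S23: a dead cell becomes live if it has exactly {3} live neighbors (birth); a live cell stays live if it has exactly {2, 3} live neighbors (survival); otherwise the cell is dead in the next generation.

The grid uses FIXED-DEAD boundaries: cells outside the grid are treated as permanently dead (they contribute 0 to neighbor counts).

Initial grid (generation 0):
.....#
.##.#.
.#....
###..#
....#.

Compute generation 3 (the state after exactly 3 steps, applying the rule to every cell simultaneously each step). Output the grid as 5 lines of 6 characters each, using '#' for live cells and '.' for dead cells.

Answer: ......
......
#..#..
...#..
#.#...

Derivation:
Simulating step by step:
Generation 0 (given above): 10 live cells
Generation 1: 7 live cells
......
.##...
...#..
###...
.#....
Generation 2: 9 live cells
......
..#...
#..#..
###...
###...
Generation 3: 5 live cells
(generation 3 grid is the final answer)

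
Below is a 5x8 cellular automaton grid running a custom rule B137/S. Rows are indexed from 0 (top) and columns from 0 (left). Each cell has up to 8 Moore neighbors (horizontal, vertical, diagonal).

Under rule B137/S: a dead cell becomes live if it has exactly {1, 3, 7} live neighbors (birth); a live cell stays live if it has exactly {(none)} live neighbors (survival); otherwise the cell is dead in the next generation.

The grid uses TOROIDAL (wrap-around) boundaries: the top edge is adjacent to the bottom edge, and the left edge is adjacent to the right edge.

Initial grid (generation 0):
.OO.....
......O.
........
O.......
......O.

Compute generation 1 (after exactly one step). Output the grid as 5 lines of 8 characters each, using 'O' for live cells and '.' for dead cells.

Answer: O..O....
O..O.O.O
OO...OO.
.O...OO.
.O.O.O..

Derivation:
Simulating step by step:
Generation 0 (given above): 5 live cells
Generation 1: 16 live cells
(generation 1 grid is the final answer)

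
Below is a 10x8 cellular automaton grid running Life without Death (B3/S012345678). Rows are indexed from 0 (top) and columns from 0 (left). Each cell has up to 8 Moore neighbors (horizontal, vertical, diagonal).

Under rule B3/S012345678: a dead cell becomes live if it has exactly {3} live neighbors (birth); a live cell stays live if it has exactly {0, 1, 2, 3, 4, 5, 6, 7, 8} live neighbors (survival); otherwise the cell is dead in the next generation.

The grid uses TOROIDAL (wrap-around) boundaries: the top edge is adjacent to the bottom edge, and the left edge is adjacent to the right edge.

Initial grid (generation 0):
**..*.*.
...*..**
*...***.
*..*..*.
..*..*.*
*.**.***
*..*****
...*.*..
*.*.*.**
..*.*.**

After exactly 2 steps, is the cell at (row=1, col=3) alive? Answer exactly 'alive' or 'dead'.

Answer: alive

Derivation:
Simulating step by step:
Generation 0 (given above): 40 live cells
Generation 1: 48 live cells
***.*.*.
.*.*..**
*..****.
**.*..*.
..*..*.*
*.**.***
**.*****
.***.*..
***.*.**
..*.*.**
Generation 2: 48 live cells
***.*.*.
.*.*..**
*..****.
**.*..*.
..*..*.*
*.**.***
**.*****
.***.*..
***.*.**
..*.*.**

Cell (1,3) at generation 2: 1 -> alive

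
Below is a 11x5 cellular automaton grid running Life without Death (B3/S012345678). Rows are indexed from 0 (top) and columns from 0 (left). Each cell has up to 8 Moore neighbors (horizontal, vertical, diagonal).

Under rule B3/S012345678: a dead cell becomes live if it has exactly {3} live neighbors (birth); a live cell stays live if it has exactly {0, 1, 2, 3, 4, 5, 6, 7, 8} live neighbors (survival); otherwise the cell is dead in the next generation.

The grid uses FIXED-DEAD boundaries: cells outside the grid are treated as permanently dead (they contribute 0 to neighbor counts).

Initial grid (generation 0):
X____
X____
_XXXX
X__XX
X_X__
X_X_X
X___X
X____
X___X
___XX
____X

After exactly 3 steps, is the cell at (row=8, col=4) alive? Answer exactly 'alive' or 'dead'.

Simulating step by step:
Generation 0 (given above): 22 live cells
Generation 1: 30 live cells
X____
X_XX_
XXXXX
X__XX
X_X_X
X_X_X
X__XX
XX___
X__XX
___XX
___XX
Generation 2: 37 live cells
XX___
X_XXX
XXXXX
X__XX
X_X_X
X_X_X
X_XXX
XXX__
XXXXX
__XXX
___XX
Generation 3: 40 live cells
XXXX_
X_XXX
XXXXX
X__XX
X_X_X
X_X_X
X_XXX
XXX__
XXXXX
__XXX
__XXX

Cell (8,4) at generation 3: 1 -> alive

Answer: alive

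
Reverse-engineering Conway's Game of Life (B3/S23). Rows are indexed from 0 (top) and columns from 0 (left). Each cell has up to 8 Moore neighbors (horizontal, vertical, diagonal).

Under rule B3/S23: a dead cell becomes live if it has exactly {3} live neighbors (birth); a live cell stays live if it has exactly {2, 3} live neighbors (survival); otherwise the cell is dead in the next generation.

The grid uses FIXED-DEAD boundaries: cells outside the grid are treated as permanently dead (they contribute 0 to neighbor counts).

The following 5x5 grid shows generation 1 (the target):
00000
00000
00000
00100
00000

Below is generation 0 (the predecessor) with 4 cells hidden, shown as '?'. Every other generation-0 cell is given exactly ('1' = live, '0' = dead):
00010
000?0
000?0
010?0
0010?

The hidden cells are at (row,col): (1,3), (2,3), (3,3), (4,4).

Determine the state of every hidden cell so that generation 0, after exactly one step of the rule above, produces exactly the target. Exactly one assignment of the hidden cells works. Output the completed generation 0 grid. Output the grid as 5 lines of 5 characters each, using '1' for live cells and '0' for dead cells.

Answer: 00010
00000
00010
01000
00100

Derivation:
Hidden generation-0 cells (in order): (1,3), (2,3), (3,3), (4,4).
A hidden cell only influences target cells in its own 3x3 neighborhood. Try each of the 2^4 = 16 assignments, step the completed generation 0 forward once under B3/S23, and compare with the target:
  (1,3)=0 (2,3)=0 (3,3)=0 (4,4)=0 -> step gives (3,2)='0' but target has '1' -> reject
  (1,3)=0 (2,3)=0 (3,3)=0 (4,4)=1 -> step gives (3,2)='0' but target has '1' -> reject
  (1,3)=0 (2,3)=0 (3,3)=1 (4,4)=0 -> step gives (4,2)='1' but target has '0' -> reject
  (1,3)=0 (2,3)=0 (3,3)=1 (4,4)=1 -> step gives (3,3)='1' but target has '0' -> reject
  (1,3)=0 (2,3)=1 (3,3)=0 (4,4)=0 -> step reproduces the target at every cell -> ACCEPT
  (1,3)=0 (2,3)=1 (3,3)=0 (4,4)=1 -> step gives (3,3)='1' but target has '0' -> reject
  (1,3)=0 (2,3)=1 (3,3)=1 (4,4)=0 -> step gives (2,2)='1' but target has '0' -> reject
  (1,3)=0 (2,3)=1 (3,3)=1 (4,4)=1 -> step gives (2,2)='1' but target has '0' -> reject
  (1,3)=1 (2,3)=0 (3,3)=0 (4,4)=0 -> step gives (3,2)='0' but target has '1' -> reject
  (1,3)=1 (2,3)=0 (3,3)=0 (4,4)=1 -> step gives (3,2)='0' but target has '1' -> reject
  (1,3)=1 (2,3)=0 (3,3)=1 (4,4)=0 -> step gives (2,2)='1' but target has '0' -> reject
  (1,3)=1 (2,3)=0 (3,3)=1 (4,4)=1 -> step gives (2,2)='1' but target has '0' -> reject
  (1,3)=1 (2,3)=1 (3,3)=0 (4,4)=0 -> step gives (1,2)='1' but target has '0' -> reject
  (1,3)=1 (2,3)=1 (3,3)=0 (4,4)=1 -> step gives (1,2)='1' but target has '0' -> reject
  (1,3)=1 (2,3)=1 (3,3)=1 (4,4)=0 -> step gives (1,2)='1' but target has '0' -> reject
  (1,3)=1 (2,3)=1 (3,3)=1 (4,4)=1 -> step gives (1,2)='1' but target has '0' -> reject
Unique solution: (1,3)=dead, (2,3)=live, (3,3)=dead, (4,4)=dead.
Check: live-neighbor counts of every cell in the completed generation 0:
00101
00222
11201
11321
12110
Applying B3/S23 to generation 0 with these counts gives:
00000
00000
00000
00100
00000
which matches the target exactly.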